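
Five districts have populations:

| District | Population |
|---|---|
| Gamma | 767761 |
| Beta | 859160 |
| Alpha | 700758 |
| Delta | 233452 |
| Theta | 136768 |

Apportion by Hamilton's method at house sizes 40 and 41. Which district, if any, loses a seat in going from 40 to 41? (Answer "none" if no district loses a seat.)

At 40 seats: Gamma 11, Beta 13, Alpha 10, Delta 4, Theta 2.
At 41 seats: Gamma 12, Beta 13, Alpha 11, Delta 3, Theta 2.
Delta drops from 4 to 3.

Delta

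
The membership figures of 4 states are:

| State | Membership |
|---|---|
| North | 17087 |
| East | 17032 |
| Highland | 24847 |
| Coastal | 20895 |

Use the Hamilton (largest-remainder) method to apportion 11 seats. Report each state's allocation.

North: 2; East: 2; Highland: 4; Coastal: 3

The standard divisor is 79861/11 ≈ 7260.091.
Standard quotas: North 2.3536, East 2.3460, Highland 3.4224, Coastal 2.8781.
Lower quotas: North 2, East 2, Highland 3, Coastal 2 (sum 9, leaving 2 seats).
Remainders in descending order: Coastal 0.8781, Highland 0.4224, North 0.3536, East 0.3460.
Largest remainders: Coastal, Highland receive the extra seats.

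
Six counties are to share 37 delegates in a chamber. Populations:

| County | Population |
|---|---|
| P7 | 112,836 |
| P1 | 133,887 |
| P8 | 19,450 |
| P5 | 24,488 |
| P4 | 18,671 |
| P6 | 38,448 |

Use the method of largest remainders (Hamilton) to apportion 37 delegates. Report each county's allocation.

The standard divisor is 347780/37 ≈ 9399.459.
Standard quotas: P7 12.0045, P1 14.2441, P8 2.0693, P5 2.6053, P4 1.9864, P6 4.0904.
Lower quotas: P7 12, P1 14, P8 2, P5 2, P4 1, P6 4 (sum 35, leaving 2 seats).
Remainders in descending order: P4 0.9864, P5 0.6053, P1 0.2441, P6 0.0904, P8 0.0693, P7 0.0045.
Largest remainders: P4, P5 receive the extra seats.

P7 12, P1 14, P8 2, P5 3, P4 2, P6 4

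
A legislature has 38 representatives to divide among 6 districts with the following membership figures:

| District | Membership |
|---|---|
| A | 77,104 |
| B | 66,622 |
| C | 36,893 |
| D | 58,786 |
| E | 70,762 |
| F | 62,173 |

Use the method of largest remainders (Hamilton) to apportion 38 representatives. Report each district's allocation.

The standard divisor is 372340/38 ≈ 9798.421.
Standard quotas: A 7.8690, B 6.7993, C 3.7652, D 5.9995, E 7.2218, F 6.3452.
Lower quotas: A 7, B 6, C 3, D 5, E 7, F 6 (sum 34, leaving 4 seats).
Remainders in descending order: D 0.9995, A 0.8690, B 0.7993, C 0.7652, F 0.3452, E 0.2218.
The surplus seats go to D, A, B, C.

A 8, B 7, C 4, D 6, E 7, F 6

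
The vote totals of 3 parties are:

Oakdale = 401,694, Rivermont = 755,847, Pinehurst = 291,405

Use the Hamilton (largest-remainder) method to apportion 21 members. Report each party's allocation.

The standard divisor is 1448946/21 ≈ 68997.429.
Standard quotas: Oakdale 5.8219, Rivermont 10.9547, Pinehurst 4.2234.
Lower quotas: Oakdale 5, Rivermont 10, Pinehurst 4 (sum 19, leaving 2 seats).
Remainders in descending order: Rivermont 0.9547, Oakdale 0.8219, Pinehurst 0.2234.
The surplus seats go to Rivermont, Oakdale.

Oakdale 6; Rivermont 11; Pinehurst 4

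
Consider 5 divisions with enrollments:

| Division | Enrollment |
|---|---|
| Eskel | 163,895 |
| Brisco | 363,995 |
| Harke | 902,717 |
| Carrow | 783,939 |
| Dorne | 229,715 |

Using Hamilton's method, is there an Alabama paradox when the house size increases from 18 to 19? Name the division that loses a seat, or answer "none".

none

At 18 seats: Eskel 1, Brisco 3, Harke 6, Carrow 6, Dorne 2.
At 19 seats: Eskel 1, Brisco 3, Harke 7, Carrow 6, Dorne 2.
No division's allocation decreased.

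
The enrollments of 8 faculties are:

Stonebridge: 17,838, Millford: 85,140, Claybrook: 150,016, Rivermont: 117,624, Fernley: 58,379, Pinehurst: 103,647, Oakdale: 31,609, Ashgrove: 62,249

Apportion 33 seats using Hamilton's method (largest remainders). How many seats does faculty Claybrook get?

The standard divisor is 626502/33 ≈ 18984.909.
Standard quotas: Stonebridge 0.9396, Millford 4.4846, Claybrook 7.9019, Rivermont 6.1957, Fernley 3.0750, Pinehurst 5.4594, Oakdale 1.6650, Ashgrove 3.2789.
Lower quotas: Stonebridge 0, Millford 4, Claybrook 7, Rivermont 6, Fernley 3, Pinehurst 5, Oakdale 1, Ashgrove 3 (sum 29, leaving 4 seats).
Remainders in descending order: Stonebridge 0.9396, Claybrook 0.9019, Oakdale 0.6650, Millford 0.4846, Pinehurst 0.4594, Ashgrove 0.2789, Rivermont 0.1957, Fernley 0.0750.
Largest remainders: Stonebridge, Claybrook, Oakdale, Millford receive the extra seats.
Claybrook receives 8.

8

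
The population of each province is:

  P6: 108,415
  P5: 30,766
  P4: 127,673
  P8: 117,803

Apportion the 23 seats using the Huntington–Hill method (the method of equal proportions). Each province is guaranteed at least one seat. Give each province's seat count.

P6 6; P5 2; P4 8; P8 7

With divisor 16895: modified quotas P6 6.417, P5 1.821, P4 7.557, P8 6.973.
Geometric-mean thresholds: P6 √(6·7)=6.481, P5 √(1·2)=1.414, P4 √(7·8)=7.483, P8 √(6·7)=6.481.
Each quota rounded against its threshold gives P6 6, P5 2, P4 8, P8 7 (total 23).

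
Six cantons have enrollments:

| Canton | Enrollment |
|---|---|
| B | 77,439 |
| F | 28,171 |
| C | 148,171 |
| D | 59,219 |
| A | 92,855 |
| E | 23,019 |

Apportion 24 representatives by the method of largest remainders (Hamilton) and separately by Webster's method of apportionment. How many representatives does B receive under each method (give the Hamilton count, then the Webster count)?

5 and 4

Hamilton: B 5, F 2, C 8, D 3, A 5, E 1.
Webster: B 4, F 2, C 9, D 3, A 5, E 1.
B gets 5 under Hamilton and 4 under Webster.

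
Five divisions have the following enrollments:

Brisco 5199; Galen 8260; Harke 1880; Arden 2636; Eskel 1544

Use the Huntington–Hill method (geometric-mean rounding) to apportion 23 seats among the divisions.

With divisor 836: modified quotas Brisco 6.219, Galen 9.880, Harke 2.249, Arden 3.153, Eskel 1.847.
Geometric-mean thresholds: Brisco √(6·7)=6.481, Galen √(9·10)=9.487, Harke √(2·3)=2.449, Arden √(3·4)=3.464, Eskel √(1·2)=1.414.
Each quota rounded against its threshold gives Brisco 6, Galen 10, Harke 2, Arden 3, Eskel 2 (total 23).

Brisco=6, Galen=10, Harke=2, Arden=3, Eskel=2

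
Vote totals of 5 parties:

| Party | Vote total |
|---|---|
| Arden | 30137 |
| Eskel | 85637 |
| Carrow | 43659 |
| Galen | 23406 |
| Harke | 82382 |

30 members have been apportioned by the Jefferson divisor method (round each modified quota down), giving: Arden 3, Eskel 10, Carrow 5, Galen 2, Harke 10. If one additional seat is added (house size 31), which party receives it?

Galen

Priority for the next seat is population ÷ (current seats + 1).
Priorities: Arden 7534.250, Eskel 7785.182, Carrow 7276.500, Galen 7802.000, Harke 7489.273.
Highest priority: Galen.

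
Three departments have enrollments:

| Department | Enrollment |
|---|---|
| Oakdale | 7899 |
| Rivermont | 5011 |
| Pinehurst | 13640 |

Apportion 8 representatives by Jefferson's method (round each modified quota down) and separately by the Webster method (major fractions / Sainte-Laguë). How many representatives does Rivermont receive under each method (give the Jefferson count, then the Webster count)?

Jefferson: Oakdale 2, Rivermont 1, Pinehurst 5.
Webster: Oakdale 2, Rivermont 2, Pinehurst 4.
Rivermont gets 1 under Jefferson and 2 under Webster.

1 and 2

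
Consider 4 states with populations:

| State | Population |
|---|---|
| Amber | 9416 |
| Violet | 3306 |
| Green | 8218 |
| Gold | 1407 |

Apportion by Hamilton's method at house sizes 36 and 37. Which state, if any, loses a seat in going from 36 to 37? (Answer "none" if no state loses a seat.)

At 36 seats: Amber 15, Violet 6, Green 13, Gold 2.
At 37 seats: Amber 16, Violet 5, Green 14, Gold 2.
Violet drops from 6 to 5.

Violet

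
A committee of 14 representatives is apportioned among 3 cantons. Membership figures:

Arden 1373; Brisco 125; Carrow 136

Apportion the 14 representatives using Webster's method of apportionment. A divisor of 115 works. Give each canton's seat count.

With modified divisor 115: modified quotas Arden 11.939, Brisco 1.087, Carrow 1.183.
Rounding to the nearest integer: Arden 12, Brisco 1, Carrow 1 (total 14).

Arden: 12, Brisco: 1, Carrow: 1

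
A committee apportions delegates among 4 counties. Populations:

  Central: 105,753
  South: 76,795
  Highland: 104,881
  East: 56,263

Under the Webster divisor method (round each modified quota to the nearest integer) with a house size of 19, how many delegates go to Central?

6

Standard divisor 343692/19 ≈ 18089.053; standard quotas: Central 5.846, South 4.245, Highland 5.798, East 3.110.
Rounding to the nearest integer gives Central 6, South 4, Highland 6, East 3 — total 19, matching the house size, so no adjustment is needed.
Central receives 6.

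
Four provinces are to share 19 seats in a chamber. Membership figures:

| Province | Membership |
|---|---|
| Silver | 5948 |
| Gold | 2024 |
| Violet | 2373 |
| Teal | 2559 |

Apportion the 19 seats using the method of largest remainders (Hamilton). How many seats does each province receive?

Silver=9, Gold=3, Violet=3, Teal=4

The standard divisor is 12904/19 ≈ 679.158.
Standard quotas: Silver 8.7579, Gold 2.9802, Violet 3.4940, Teal 3.7679.
Lower quotas: Silver 8, Gold 2, Violet 3, Teal 3 (sum 16, leaving 3 seats).
Remainders in descending order: Gold 0.9802, Teal 0.7679, Silver 0.7579, Violet 0.4940.
Largest remainders: Gold, Teal, Silver receive the extra seats.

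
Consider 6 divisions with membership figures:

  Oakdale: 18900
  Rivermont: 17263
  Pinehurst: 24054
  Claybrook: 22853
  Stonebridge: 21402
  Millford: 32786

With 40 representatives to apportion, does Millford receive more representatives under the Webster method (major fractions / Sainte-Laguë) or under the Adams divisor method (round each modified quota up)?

Webster: Oakdale 5, Rivermont 5, Pinehurst 7, Claybrook 7, Stonebridge 6, Millford 10.
Adams: Oakdale 6, Rivermont 5, Pinehurst 7, Claybrook 7, Stonebridge 6, Millford 9.
Millford gets 10 under Webster and 9 under Adams.

Webster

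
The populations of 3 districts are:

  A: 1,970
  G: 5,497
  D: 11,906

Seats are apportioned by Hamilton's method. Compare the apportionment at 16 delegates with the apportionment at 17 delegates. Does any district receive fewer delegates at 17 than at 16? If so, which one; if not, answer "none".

none

At 16 seats: A 2, G 4, D 10.
At 17 seats: A 2, G 5, D 10.
No district's allocation decreased.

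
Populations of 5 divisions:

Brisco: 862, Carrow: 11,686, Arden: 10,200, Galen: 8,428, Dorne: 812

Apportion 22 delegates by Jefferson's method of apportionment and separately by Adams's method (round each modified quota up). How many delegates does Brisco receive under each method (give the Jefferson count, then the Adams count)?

0 and 1

Jefferson: Brisco 0, Carrow 9, Arden 7, Galen 6, Dorne 0.
Adams: Brisco 1, Carrow 7, Arden 7, Galen 6, Dorne 1.
Brisco gets 0 under Jefferson and 1 under Adams.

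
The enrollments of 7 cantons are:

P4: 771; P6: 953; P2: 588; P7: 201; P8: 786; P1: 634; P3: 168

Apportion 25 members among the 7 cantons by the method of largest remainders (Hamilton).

The standard divisor is 4101/25 ≈ 164.04.
Standard quotas: P4 4.700, P6 5.810, P2 3.584, P7 1.225, P8 4.792, P1 3.865, P3 1.024.
Lower quotas: P4 4, P6 5, P2 3, P7 1, P8 4, P1 3, P3 1 (sum 21, leaving 4 seats).
Remainders in descending order: P1 0.865, P6 0.810, P8 0.792, P4 0.700, P2 0.584, P7 0.225, P3 0.024.
Largest remainders: P1, P6, P8, P4 receive the extra seats.

P4 5; P6 6; P2 3; P7 1; P8 5; P1 4; P3 1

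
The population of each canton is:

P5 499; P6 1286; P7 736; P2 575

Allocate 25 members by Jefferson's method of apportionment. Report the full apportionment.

P5 4; P6 11; P7 6; P2 4

Standard divisor 3096/25 ≈ 123.84; standard quotas: P5 4.029, P6 10.384, P7 5.943, P2 4.643.
Rounding down gives 4, 10, 5, 4 = 23 seats, so the divisor must be adjusted.
With modified divisor 116: modified quotas P5 4.302, P6 11.086, P7 6.345, P2 4.957.
Rounding down: P5 4, P6 11, P7 6, P2 4 (total 25).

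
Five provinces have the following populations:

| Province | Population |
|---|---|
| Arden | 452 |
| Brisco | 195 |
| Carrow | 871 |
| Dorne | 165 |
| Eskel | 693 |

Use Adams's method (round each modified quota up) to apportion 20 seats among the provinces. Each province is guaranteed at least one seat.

Standard divisor 2376/20 ≈ 118.8; standard quotas: Arden 3.805, Brisco 1.641, Carrow 7.332, Dorne 1.389, Eskel 5.833.
Rounding up gives 4, 2, 8, 2, 6 = 22 seats, so the divisor must be adjusted.
With modified divisor 140: modified quotas Arden 3.229, Brisco 1.393, Carrow 6.221, Dorne 1.179, Eskel 4.950.
Rounding up: Arden 4, Brisco 2, Carrow 7, Dorne 2, Eskel 5 (total 20).

Arden 4, Brisco 2, Carrow 7, Dorne 2, Eskel 5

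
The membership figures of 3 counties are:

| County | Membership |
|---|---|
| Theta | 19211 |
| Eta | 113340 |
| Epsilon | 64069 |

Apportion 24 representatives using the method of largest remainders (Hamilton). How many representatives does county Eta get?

Total 196620; standard divisor 196620/24 ≈ 8192.5.
Standard quotas: Theta 2.3449, Eta 13.8346, Epsilon 7.8204.
Lower quotas: Theta 2, Eta 13, Epsilon 7 (sum 22, leaving 2 seats).
Remainders in descending order: Eta 0.8346, Epsilon 0.8204, Theta 0.3449.
The surplus seats go to Eta, Epsilon.
Eta receives 14.

14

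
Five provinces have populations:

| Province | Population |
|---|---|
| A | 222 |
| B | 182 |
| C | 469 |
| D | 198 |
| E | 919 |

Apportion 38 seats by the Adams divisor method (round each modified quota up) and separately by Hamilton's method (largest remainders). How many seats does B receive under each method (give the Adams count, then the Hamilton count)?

Adams: A 4, B 4, C 9, D 4, E 17.
Hamilton: A 4, B 3, C 9, D 4, E 18.
B gets 4 under Adams and 3 under Hamilton.

4 and 3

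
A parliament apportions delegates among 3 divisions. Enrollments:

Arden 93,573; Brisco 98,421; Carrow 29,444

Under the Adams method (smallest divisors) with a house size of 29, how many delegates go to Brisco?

Standard divisor 221438/29 ≈ 7635.793; standard quotas: Arden 12.255, Brisco 12.889, Carrow 3.856.
Rounding up gives 13, 13, 4 = 30 seats, so the divisor must be adjusted.
With modified divisor 8000: modified quotas Arden 11.697, Brisco 12.303, Carrow 3.680.
Rounding up: Arden 12, Brisco 13, Carrow 4 (total 29).
Brisco receives 13.

13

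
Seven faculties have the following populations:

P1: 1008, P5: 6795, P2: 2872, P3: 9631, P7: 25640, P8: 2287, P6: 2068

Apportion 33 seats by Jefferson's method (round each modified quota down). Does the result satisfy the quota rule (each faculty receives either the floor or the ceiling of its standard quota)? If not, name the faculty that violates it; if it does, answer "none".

P7

Standard quotas: P1 0.661, P5 4.458, P2 1.884, P3 6.318, P7 16.821, P8 1.500, P6 1.357.
Jefferson allocation: P1 0, P5 4, P2 2, P3 7, P7 18, P8 1, P6 1.
P7 has quota 16.821 (lower 16, upper 17) but receives 18 — outside the quota interval.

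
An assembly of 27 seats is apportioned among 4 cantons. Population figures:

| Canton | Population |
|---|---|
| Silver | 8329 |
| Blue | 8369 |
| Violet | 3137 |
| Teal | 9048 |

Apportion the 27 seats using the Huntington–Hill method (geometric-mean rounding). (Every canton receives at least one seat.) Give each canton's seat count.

Silver=8, Blue=8, Violet=3, Teal=8

With divisor 1090: modified quotas Silver 7.641, Blue 7.678, Violet 2.878, Teal 8.301.
Geometric-mean thresholds: Silver √(7·8)=7.483, Blue √(7·8)=7.483, Violet √(2·3)=2.449, Teal √(8·9)=8.485.
Each quota rounded against its threshold gives Silver 8, Blue 8, Violet 3, Teal 8 (total 27).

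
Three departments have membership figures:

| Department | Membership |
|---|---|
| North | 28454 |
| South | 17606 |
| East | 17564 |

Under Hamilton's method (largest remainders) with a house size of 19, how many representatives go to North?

9

Total 63624; standard divisor 63624/19 ≈ 3348.632.
Standard quotas: North 8.4972, South 5.2577, East 5.2451.
Lower quotas: North 8, South 5, East 5 (sum 18, leaving 1 seat).
Remainders in descending order: North 0.4972, South 0.2577, East 0.2451.
Largest remainder: North receives the extra seat.
North receives 9.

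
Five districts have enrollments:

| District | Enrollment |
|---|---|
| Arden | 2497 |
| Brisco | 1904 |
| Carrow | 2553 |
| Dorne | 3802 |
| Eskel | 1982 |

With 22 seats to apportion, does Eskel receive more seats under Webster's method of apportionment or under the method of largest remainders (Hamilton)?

Webster: Arden 4, Brisco 3, Carrow 5, Dorne 7, Eskel 3.
Hamilton: Arden 4, Brisco 3, Carrow 4, Dorne 7, Eskel 4.
Eskel gets 3 under Webster and 4 under Hamilton.

Hamilton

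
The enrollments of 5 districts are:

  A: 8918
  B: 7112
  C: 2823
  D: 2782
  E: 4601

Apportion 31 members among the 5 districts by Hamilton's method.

The standard divisor is 26236/31 ≈ 846.323.
Standard quotas: A 10.5374, B 8.4034, C 3.3356, D 3.2872, E 5.4365.
Lower quotas: A 10, B 8, C 3, D 3, E 5 (sum 29, leaving 2 seats).
Remainders in descending order: A 0.5374, E 0.4365, B 0.4034, C 0.3356, D 0.2872.
Largest remainders: A, E receive the extra seats.

A=11, B=8, C=3, D=3, E=6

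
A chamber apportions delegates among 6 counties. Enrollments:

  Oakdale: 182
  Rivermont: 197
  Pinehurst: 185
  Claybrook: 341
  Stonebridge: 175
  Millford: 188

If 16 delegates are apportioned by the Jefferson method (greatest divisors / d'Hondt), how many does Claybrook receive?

Standard divisor 1268/16 ≈ 79.25; standard quotas: Oakdale 2.297, Rivermont 2.486, Pinehurst 2.334, Claybrook 4.303, Stonebridge 2.208, Millford 2.372.
Rounding down gives 2, 2, 2, 4, 2, 2 = 14 seats, so the divisor must be adjusted.
With modified divisor 64: modified quotas Oakdale 2.844, Rivermont 3.078, Pinehurst 2.891, Claybrook 5.328, Stonebridge 2.734, Millford 2.938.
Rounding down: Oakdale 2, Rivermont 3, Pinehurst 2, Claybrook 5, Stonebridge 2, Millford 2 (total 16).
Claybrook receives 5.

5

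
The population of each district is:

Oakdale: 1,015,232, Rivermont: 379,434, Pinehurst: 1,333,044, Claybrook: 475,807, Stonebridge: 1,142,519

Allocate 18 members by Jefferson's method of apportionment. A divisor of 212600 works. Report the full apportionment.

With modified divisor 212600: modified quotas Oakdale 4.775, Rivermont 1.785, Pinehurst 6.270, Claybrook 2.238, Stonebridge 5.374.
Rounding down: Oakdale 4, Rivermont 1, Pinehurst 6, Claybrook 2, Stonebridge 5 (total 18).

Oakdale 4, Rivermont 1, Pinehurst 6, Claybrook 2, Stonebridge 5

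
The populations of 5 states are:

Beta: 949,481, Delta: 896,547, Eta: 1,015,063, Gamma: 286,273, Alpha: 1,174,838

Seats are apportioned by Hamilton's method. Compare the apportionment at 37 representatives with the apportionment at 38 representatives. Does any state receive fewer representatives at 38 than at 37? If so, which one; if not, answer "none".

At 37 seats: Beta 8, Delta 8, Eta 9, Gamma 2, Alpha 10.
At 38 seats: Beta 8, Delta 8, Eta 9, Gamma 3, Alpha 10.
No state's allocation decreased.

none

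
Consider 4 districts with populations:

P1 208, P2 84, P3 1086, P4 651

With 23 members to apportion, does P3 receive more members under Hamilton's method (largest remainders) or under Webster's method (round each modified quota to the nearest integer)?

Webster

Hamilton: P1 2, P2 1, P3 12, P4 8.
Webster: P1 2, P2 1, P3 13, P4 7.
P3 gets 12 under Hamilton and 13 under Webster.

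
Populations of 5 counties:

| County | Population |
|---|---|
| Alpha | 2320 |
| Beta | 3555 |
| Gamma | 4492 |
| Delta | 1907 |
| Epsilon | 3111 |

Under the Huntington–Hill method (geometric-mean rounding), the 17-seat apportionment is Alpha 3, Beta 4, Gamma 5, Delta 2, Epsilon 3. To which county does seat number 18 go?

Epsilon

Priority for the next seat is population ÷ (√(s·(s+1))).
Priorities: Alpha 669.726, Beta 794.922, Gamma 820.123, Delta 778.529, Epsilon 898.068.
Highest priority: Epsilon.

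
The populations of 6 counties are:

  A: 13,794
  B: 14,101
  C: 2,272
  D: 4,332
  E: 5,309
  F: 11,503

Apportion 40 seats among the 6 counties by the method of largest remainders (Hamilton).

Total 51311; standard divisor 51311/40 ≈ 1282.775.
Standard quotas: A 10.7532, B 10.9926, C 1.7712, D 3.3771, E 4.1387, F 8.9673.
Lower quotas: A 10, B 10, C 1, D 3, E 4, F 8 (sum 36, leaving 4 seats).
Remainders in descending order: B 0.9926, F 0.9673, C 0.7712, A 0.7532, D 0.3771, E 0.1387.
The surplus seats go to B, F, C, A.

A 11, B 11, C 2, D 3, E 4, F 9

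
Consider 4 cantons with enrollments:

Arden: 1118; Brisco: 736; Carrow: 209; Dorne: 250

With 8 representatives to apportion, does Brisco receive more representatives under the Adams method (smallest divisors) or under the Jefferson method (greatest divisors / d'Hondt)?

Jefferson

Adams: Arden 4, Brisco 2, Carrow 1, Dorne 1.
Jefferson: Arden 4, Brisco 3, Carrow 0, Dorne 1.
Brisco gets 2 under Adams and 3 under Jefferson.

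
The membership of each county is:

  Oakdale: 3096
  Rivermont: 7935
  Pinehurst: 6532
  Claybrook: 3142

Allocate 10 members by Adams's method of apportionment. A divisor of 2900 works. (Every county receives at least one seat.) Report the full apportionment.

Oakdale=2, Rivermont=3, Pinehurst=3, Claybrook=2

With modified divisor 2900: modified quotas Oakdale 1.068, Rivermont 2.736, Pinehurst 2.252, Claybrook 1.083.
Rounding up: Oakdale 2, Rivermont 3, Pinehurst 3, Claybrook 2 (total 10).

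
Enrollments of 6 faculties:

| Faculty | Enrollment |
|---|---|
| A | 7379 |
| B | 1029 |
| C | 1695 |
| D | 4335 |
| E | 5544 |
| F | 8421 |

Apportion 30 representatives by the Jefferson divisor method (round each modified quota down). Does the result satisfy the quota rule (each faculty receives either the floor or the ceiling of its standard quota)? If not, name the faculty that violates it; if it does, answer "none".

none

Standard quotas: A 7.794, B 1.087, C 1.790, D 4.579, E 5.856, F 8.894.
Jefferson allocation: A 8, B 1, C 1, D 5, E 6, F 9.
Every allocation lies between the lower and upper quota.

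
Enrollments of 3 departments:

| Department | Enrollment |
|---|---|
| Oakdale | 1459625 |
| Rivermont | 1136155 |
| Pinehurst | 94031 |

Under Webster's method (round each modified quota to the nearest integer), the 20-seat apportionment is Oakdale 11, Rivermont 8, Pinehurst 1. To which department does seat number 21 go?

Rivermont

Priority for the next seat is population ÷ (current seats + 0.5).
Priorities: Oakdale 126923.913, Rivermont 133665.294, Pinehurst 62687.333.
Highest priority: Rivermont.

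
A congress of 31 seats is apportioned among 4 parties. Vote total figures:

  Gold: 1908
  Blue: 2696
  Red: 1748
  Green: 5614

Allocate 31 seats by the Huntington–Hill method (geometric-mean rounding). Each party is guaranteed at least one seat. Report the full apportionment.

Gold: 5, Blue: 7, Red: 5, Green: 14

With divisor 389: modified quotas Gold 4.905, Blue 6.931, Red 4.494, Green 14.432.
Geometric-mean thresholds: Gold √(4·5)=4.472, Blue √(6·7)=6.481, Red √(4·5)=4.472, Green √(14·15)=14.491.
Each quota rounded against its threshold gives Gold 5, Blue 7, Red 5, Green 14 (total 31).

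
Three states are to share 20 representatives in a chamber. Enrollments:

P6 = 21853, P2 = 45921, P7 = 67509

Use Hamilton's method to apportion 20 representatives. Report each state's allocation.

P6=3; P2=7; P7=10

Standard divisor: 135283 ÷ 20 ≈ 6764.15.
Standard quotas: P6 3.2307, P2 6.7889, P7 9.9804.
Lower quotas: P6 3, P2 6, P7 9 (sum 18, leaving 2 seats).
Remainders in descending order: P7 0.9804, P2 0.7889, P6 0.2307.
The surplus seats go to P7, P2.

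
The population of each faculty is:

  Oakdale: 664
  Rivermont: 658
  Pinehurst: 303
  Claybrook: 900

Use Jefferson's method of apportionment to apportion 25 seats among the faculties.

Standard divisor 2525/25 ≈ 101; standard quotas: Oakdale 6.574, Rivermont 6.515, Pinehurst 3.000, Claybrook 8.911.
Rounding down gives 6, 6, 3, 8 = 23 seats, so the divisor must be adjusted.
With modified divisor 94.4: modified quotas Oakdale 7.034, Rivermont 6.970, Pinehurst 3.210, Claybrook 9.534.
Rounding down: Oakdale 7, Rivermont 6, Pinehurst 3, Claybrook 9 (total 25).

Oakdale: 7; Rivermont: 6; Pinehurst: 3; Claybrook: 9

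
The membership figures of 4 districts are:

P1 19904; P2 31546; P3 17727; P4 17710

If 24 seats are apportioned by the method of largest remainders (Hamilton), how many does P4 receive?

The standard divisor is 86887/24 ≈ 3620.292.
Standard quotas: P1 5.4979, P2 8.7137, P3 4.8966, P4 4.8919.
Lower quotas: P1 5, P2 8, P3 4, P4 4 (sum 21, leaving 3 seats).
Remainders in descending order: P3 0.8966, P4 0.8919, P2 0.7137, P1 0.4979.
Largest remainders: P3, P4, P2 receive the extra seats.
P4 receives 5.

5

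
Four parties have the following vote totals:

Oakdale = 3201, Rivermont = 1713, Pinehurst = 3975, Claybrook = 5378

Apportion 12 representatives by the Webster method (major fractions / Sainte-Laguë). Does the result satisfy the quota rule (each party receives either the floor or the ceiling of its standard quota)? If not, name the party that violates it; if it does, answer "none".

none

Standard quotas: Oakdale 2.692, Rivermont 1.441, Pinehurst 3.343, Claybrook 4.523.
Webster allocation: Oakdale 3, Rivermont 1, Pinehurst 3, Claybrook 5.
Every allocation lies between the lower and upper quota.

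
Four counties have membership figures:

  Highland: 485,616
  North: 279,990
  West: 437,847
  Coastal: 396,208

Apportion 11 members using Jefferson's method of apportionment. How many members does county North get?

Standard divisor 1599661/11 ≈ 145423.727; standard quotas: Highland 3.339, North 1.925, West 3.011, Coastal 2.725.
Rounding down gives 3, 1, 3, 2 = 9 seats, so the divisor must be adjusted.
With modified divisor 126700: modified quotas Highland 3.833, North 2.210, West 3.456, Coastal 3.127.
Rounding down: Highland 3, North 2, West 3, Coastal 3 (total 11).
North receives 2.

2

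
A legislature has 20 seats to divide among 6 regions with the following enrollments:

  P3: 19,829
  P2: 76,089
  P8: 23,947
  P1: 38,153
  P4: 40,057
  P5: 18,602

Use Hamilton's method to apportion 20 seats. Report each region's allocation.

Total 216677; standard divisor 216677/20 ≈ 10833.85.
Standard quotas: P3 1.8303, P2 7.0233, P8 2.2104, P1 3.5216, P4 3.6974, P5 1.7170.
Lower quotas: P3 1, P2 7, P8 2, P1 3, P4 3, P5 1 (sum 17, leaving 3 seats).
Remainders in descending order: P3 0.8303, P5 0.7170, P4 0.6974, P1 0.5216, P8 0.2104, P2 0.0233.
Largest remainders: P3, P5, P4 receive the extra seats.

P3: 2, P2: 7, P8: 2, P1: 3, P4: 4, P5: 2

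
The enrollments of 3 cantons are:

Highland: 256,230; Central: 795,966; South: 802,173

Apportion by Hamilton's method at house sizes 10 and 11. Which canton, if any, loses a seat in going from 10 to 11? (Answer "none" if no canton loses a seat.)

At 10 seats: Highland 2, Central 4, South 4.
At 11 seats: Highland 1, Central 5, South 5.
Highland drops from 2 to 1.

Highland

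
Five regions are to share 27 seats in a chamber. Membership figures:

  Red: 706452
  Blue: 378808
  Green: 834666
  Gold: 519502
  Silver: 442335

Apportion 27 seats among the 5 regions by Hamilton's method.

Total 2881763; standard divisor 2881763/27 ≈ 106731.963.
Standard quotas: Red 6.6189, Blue 3.5492, Green 7.8202, Gold 4.8674, Silver 4.1444.
Lower quotas: Red 6, Blue 3, Green 7, Gold 4, Silver 4 (sum 24, leaving 3 seats).
Remainders in descending order: Gold 0.8674, Green 0.8202, Red 0.6189, Blue 0.5492, Silver 0.1444.
The surplus seats go to Gold, Green, Red.

Red=7; Blue=3; Green=8; Gold=5; Silver=4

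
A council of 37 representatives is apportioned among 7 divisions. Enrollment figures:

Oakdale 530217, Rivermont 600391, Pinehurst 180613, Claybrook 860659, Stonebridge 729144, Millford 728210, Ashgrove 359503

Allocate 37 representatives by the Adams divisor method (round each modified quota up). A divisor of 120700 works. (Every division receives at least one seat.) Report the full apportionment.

Oakdale 5, Rivermont 5, Pinehurst 2, Claybrook 8, Stonebridge 7, Millford 7, Ashgrove 3

With modified divisor 120700: modified quotas Oakdale 4.393, Rivermont 4.974, Pinehurst 1.496, Claybrook 7.131, Stonebridge 6.041, Millford 6.033, Ashgrove 2.978.
Rounding up: Oakdale 5, Rivermont 5, Pinehurst 2, Claybrook 8, Stonebridge 7, Millford 7, Ashgrove 3 (total 37).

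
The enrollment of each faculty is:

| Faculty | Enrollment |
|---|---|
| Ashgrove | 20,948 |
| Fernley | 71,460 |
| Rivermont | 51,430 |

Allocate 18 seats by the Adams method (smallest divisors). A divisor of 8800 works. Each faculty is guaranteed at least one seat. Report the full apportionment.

With modified divisor 8800: modified quotas Ashgrove 2.380, Fernley 8.120, Rivermont 5.844.
Rounding up: Ashgrove 3, Fernley 9, Rivermont 6 (total 18).

Ashgrove 3; Fernley 9; Rivermont 6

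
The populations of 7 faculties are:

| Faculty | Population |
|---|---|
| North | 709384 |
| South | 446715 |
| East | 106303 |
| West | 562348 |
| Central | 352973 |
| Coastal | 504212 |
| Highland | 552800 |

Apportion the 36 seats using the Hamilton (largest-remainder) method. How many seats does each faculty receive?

North=8; South=5; East=1; West=6; Central=4; Coastal=6; Highland=6

Standard divisor: 3234735 ÷ 36 ≈ 89853.75.
Standard quotas: North 7.8949, South 4.9716, East 1.1831, West 6.2585, Central 3.9283, Coastal 5.6115, Highland 6.1522.
Lower quotas: North 7, South 4, East 1, West 6, Central 3, Coastal 5, Highland 6 (sum 32, leaving 4 seats).
Remainders in descending order: South 0.9716, Central 0.9283, North 0.8949, Coastal 0.6115, West 0.2585, East 0.1831, Highland 0.1522.
Largest remainders: South, Central, North, Coastal receive the extra seats.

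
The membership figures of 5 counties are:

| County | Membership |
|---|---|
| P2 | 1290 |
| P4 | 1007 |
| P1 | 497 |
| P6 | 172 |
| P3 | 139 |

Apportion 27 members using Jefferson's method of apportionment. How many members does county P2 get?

Standard divisor 3105/27 ≈ 115; standard quotas: P2 11.217, P4 8.757, P1 4.322, P6 1.496, P3 1.209.
Rounding down gives 11, 8, 4, 1, 1 = 25 seats, so the divisor must be adjusted.
With modified divisor 104: modified quotas P2 12.404, P4 9.683, P1 4.779, P6 1.654, P3 1.337.
Rounding down: P2 12, P4 9, P1 4, P6 1, P3 1 (total 27).
P2 receives 12.

12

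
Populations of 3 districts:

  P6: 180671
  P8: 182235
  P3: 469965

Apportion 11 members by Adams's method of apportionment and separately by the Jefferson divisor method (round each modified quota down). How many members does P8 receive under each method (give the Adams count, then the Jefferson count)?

3 and 2

Adams: P6 2, P8 3, P3 6.
Jefferson: P6 2, P8 2, P3 7.
P8 gets 3 under Adams and 2 under Jefferson.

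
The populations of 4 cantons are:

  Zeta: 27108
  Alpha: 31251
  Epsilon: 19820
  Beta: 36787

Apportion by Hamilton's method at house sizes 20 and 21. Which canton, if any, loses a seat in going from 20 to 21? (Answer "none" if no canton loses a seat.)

At 20 seats: Zeta 5, Alpha 5, Epsilon 4, Beta 6.
At 21 seats: Zeta 5, Alpha 6, Epsilon 3, Beta 7.
Epsilon drops from 4 to 3.

Epsilon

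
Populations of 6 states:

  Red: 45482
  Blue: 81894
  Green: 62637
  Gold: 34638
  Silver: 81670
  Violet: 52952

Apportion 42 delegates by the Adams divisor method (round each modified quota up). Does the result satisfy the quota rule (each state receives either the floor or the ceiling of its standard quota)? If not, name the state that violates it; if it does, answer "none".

none

Standard quotas: Red 5.317, Blue 9.574, Green 7.322, Gold 4.049, Silver 9.547, Violet 6.190.
Adams allocation: Red 6, Blue 10, Green 7, Gold 4, Silver 9, Violet 6.
Every allocation lies between the lower and upper quota.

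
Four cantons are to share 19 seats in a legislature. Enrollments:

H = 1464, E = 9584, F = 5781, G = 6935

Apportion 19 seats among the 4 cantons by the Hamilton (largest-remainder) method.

Total 23764; standard divisor 23764/19 ≈ 1250.737.
Standard quotas: H 1.1705, E 7.6627, F 4.6221, G 5.5447.
Lower quotas: H 1, E 7, F 4, G 5 (sum 17, leaving 2 seats).
Remainders in descending order: E 0.6627, F 0.6221, G 0.5447, H 0.1705.
Largest remainders: E, F receive the extra seats.

H 1; E 8; F 5; G 5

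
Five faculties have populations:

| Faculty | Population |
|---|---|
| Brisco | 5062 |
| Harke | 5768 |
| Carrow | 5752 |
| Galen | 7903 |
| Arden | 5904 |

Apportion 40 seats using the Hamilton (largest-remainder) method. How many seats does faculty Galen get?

Standard divisor: 30389 ÷ 40 ≈ 759.725.
Standard quotas: Brisco 6.6629, Harke 7.5922, Carrow 7.5712, Galen 10.4024, Arden 7.7712.
Lower quotas: Brisco 6, Harke 7, Carrow 7, Galen 10, Arden 7 (sum 37, leaving 3 seats).
Remainders in descending order: Arden 0.7712, Brisco 0.6629, Harke 0.5922, Carrow 0.5712, Galen 0.4024.
Largest remainders: Arden, Brisco, Harke receive the extra seats.
Galen receives 10.

10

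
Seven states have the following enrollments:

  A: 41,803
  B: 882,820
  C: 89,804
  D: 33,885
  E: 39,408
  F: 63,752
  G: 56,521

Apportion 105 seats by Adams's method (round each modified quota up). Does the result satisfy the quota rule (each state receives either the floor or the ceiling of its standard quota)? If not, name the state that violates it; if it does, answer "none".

B

Standard quotas: A 3.634, B 76.736, C 7.806, D 2.945, E 3.425, F 5.541, G 4.913.
Adams allocation: A 4, B 75, C 8, D 3, E 4, F 6, G 5.
B has quota 76.736 (lower 76, upper 77) but receives 75 — outside the quota interval.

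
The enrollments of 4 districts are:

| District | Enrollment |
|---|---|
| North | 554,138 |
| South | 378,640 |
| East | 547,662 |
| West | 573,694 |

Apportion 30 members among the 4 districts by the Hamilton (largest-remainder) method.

Standard divisor: 2054134 ÷ 30 ≈ 68471.133.
Standard quotas: North 8.0930, South 5.5299, East 7.9984, West 8.3786.
Lower quotas: North 8, South 5, East 7, West 8 (sum 28, leaving 2 seats).
Remainders in descending order: East 0.9984, South 0.5299, West 0.3786, North 0.0930.
Largest remainders: East, South receive the extra seats.

North=8, South=6, East=8, West=8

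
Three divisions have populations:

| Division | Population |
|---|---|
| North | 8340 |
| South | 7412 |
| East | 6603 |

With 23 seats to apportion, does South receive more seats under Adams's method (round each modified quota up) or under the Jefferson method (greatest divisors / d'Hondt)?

Adams

Adams: North 8, South 8, East 7.
Jefferson: North 9, South 7, East 7.
South gets 8 under Adams and 7 under Jefferson.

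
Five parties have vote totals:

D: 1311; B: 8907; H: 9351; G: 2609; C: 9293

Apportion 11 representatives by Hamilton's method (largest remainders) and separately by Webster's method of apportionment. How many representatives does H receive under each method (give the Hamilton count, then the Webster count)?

3 and 4

Hamilton: D 1, B 3, H 3, G 1, C 3.
Webster: D 0, B 3, H 4, G 1, C 3.
H gets 3 under Hamilton and 4 under Webster.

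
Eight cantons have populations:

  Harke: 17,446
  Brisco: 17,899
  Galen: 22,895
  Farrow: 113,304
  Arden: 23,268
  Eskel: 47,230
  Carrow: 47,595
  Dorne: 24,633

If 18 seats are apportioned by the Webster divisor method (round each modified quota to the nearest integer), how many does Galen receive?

Standard divisor 314270/18 ≈ 17459.444; standard quotas: Harke 0.999, Brisco 1.025, Galen 1.311, Farrow 6.490, Arden 1.333, Eskel 2.705, Carrow 2.726, Dorne 1.411.
Rounding to the nearest integer gives 1, 1, 1, 6, 1, 3, 3, 1 = 17 seats, so the divisor must be adjusted.
With modified divisor 16900: modified quotas Harke 1.032, Brisco 1.059, Galen 1.355, Farrow 6.704, Arden 1.377, Eskel 2.795, Carrow 2.816, Dorne 1.458.
Rounding to the nearest integer: Harke 1, Brisco 1, Galen 1, Farrow 7, Arden 1, Eskel 3, Carrow 3, Dorne 1 (total 18).
Galen receives 1.

1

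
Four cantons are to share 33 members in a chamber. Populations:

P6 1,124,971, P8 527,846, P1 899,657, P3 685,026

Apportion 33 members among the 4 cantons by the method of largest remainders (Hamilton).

P6 12; P8 5; P1 9; P3 7

Total 3237500; standard divisor 3237500/33 ≈ 98106.061.
Standard quotas: P6 11.4669, P8 5.3804, P1 9.1702, P3 6.9825.
Lower quotas: P6 11, P8 5, P1 9, P3 6 (sum 31, leaving 2 seats).
Remainders in descending order: P3 0.9825, P6 0.4669, P8 0.3804, P1 0.1702.
Largest remainders: P3, P6 receive the extra seats.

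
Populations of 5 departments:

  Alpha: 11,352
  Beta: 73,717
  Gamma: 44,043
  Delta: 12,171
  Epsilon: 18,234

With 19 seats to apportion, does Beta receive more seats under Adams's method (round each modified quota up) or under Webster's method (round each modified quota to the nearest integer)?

Webster

Adams: Alpha 2, Beta 8, Gamma 5, Delta 2, Epsilon 2.
Webster: Alpha 1, Beta 9, Gamma 5, Delta 2, Epsilon 2.
Beta gets 8 under Adams and 9 under Webster.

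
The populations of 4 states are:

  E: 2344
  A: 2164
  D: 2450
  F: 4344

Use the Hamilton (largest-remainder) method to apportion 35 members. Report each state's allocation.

E 7, A 7, D 8, F 13

The standard divisor is 11302/35 ≈ 322.914.
Standard quotas: E 7.259, A 6.701, D 7.587, F 13.452.
Lower quotas: E 7, A 6, D 7, F 13 (sum 33, leaving 2 seats).
Remainders in descending order: A 0.701, D 0.587, F 0.452, E 0.259.
Largest remainders: A, D receive the extra seats.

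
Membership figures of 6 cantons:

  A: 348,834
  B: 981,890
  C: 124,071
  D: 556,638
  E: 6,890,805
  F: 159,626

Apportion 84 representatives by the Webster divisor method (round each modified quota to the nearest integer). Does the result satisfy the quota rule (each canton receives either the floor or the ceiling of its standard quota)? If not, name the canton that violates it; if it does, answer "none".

Standard quotas: A 3.234, B 9.102, C 1.150, D 5.160, E 63.875, F 1.480.
Webster allocation: A 3, B 9, C 1, D 5, E 65, F 1.
E has quota 63.875 (lower 63, upper 64) but receives 65 — outside the quota interval.

E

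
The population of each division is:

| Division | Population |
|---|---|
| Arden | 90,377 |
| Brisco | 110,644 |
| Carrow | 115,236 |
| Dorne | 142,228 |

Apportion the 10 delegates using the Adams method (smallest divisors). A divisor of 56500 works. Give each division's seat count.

Arden 2; Brisco 2; Carrow 3; Dorne 3

With modified divisor 56500: modified quotas Arden 1.600, Brisco 1.958, Carrow 2.040, Dorne 2.517.
Rounding up: Arden 2, Brisco 2, Carrow 3, Dorne 3 (total 10).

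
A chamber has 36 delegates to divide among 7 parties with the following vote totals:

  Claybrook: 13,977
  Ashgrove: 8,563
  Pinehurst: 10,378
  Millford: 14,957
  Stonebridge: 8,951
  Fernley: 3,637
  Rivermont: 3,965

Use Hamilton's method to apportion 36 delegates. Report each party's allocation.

Claybrook=8, Ashgrove=5, Pinehurst=6, Millford=8, Stonebridge=5, Fernley=2, Rivermont=2

Total 64428; standard divisor 64428/36 ≈ 1789.667.
Standard quotas: Claybrook 7.8098, Ashgrove 4.7847, Pinehurst 5.7988, Millford 8.3574, Stonebridge 5.0015, Fernley 2.0322, Rivermont 2.2155.
Lower quotas: Claybrook 7, Ashgrove 4, Pinehurst 5, Millford 8, Stonebridge 5, Fernley 2, Rivermont 2 (sum 33, leaving 3 seats).
Remainders in descending order: Claybrook 0.8098, Pinehurst 0.7988, Ashgrove 0.7847, Millford 0.3574, Rivermont 0.2155, Fernley 0.0322, Stonebridge 0.0015.
Largest remainders: Claybrook, Pinehurst, Ashgrove receive the extra seats.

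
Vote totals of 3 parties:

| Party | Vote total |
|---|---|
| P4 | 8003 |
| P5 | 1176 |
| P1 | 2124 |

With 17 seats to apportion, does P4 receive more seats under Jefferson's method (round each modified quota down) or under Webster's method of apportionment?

Jefferson

Jefferson: P4 13, P5 1, P1 3.
Webster: P4 12, P5 2, P1 3.
P4 gets 13 under Jefferson and 12 under Webster.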